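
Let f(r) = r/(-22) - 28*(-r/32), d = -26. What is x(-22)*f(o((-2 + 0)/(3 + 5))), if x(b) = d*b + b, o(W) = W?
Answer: -1825/16 ≈ -114.06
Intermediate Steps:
f(r) = 73*r/88 (f(r) = r*(-1/22) - (-7)*r/8 = -r/22 + 7*r/8 = 73*r/88)
x(b) = -25*b (x(b) = -26*b + b = -25*b)
x(-22)*f(o((-2 + 0)/(3 + 5))) = (-25*(-22))*(73*((-2 + 0)/(3 + 5))/88) = 550*(73*(-2/8)/88) = 550*(73*(-2*⅛)/88) = 550*((73/88)*(-¼)) = 550*(-73/352) = -1825/16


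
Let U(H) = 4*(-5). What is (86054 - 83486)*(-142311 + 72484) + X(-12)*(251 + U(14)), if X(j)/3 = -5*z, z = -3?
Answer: -179305341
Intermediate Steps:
X(j) = 45 (X(j) = 3*(-5*(-3)) = 3*15 = 45)
U(H) = -20
(86054 - 83486)*(-142311 + 72484) + X(-12)*(251 + U(14)) = (86054 - 83486)*(-142311 + 72484) + 45*(251 - 20) = 2568*(-69827) + 45*231 = -179315736 + 10395 = -179305341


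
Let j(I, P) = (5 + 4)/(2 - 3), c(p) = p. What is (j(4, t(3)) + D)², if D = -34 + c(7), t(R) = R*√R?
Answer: 1296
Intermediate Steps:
t(R) = R^(3/2)
j(I, P) = -9 (j(I, P) = 9/(-1) = 9*(-1) = -9)
D = -27 (D = -34 + 7 = -27)
(j(4, t(3)) + D)² = (-9 - 27)² = (-36)² = 1296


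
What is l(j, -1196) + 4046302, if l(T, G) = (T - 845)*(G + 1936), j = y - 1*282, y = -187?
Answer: 3073942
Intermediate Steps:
j = -469 (j = -187 - 1*282 = -187 - 282 = -469)
l(T, G) = (-845 + T)*(1936 + G)
l(j, -1196) + 4046302 = (-1635920 - 845*(-1196) + 1936*(-469) - 1196*(-469)) + 4046302 = (-1635920 + 1010620 - 907984 + 560924) + 4046302 = -972360 + 4046302 = 3073942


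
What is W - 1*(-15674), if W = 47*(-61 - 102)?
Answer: 8013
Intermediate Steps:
W = -7661 (W = 47*(-163) = -7661)
W - 1*(-15674) = -7661 - 1*(-15674) = -7661 + 15674 = 8013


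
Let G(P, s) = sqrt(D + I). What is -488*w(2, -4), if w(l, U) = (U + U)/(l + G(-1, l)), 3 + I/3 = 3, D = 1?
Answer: 3904/3 ≈ 1301.3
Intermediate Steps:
I = 0 (I = -9 + 3*3 = -9 + 9 = 0)
G(P, s) = 1 (G(P, s) = sqrt(1 + 0) = sqrt(1) = 1)
w(l, U) = 2*U/(1 + l) (w(l, U) = (U + U)/(l + 1) = (2*U)/(1 + l) = 2*U/(1 + l))
-488*w(2, -4) = -976*(-4)/(1 + 2) = -976*(-4)/3 = -488*(-8/3) = 3904/3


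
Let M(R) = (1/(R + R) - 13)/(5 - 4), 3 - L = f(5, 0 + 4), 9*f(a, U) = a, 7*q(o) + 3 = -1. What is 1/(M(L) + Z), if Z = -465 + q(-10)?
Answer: -308/147337 ≈ -0.0020904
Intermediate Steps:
q(o) = -4/7 (q(o) = -3/7 + (⅐)*(-1) = -3/7 - ⅐ = -4/7)
f(a, U) = a/9
L = 22/9 (L = 3 - 5/9 = 22/9 ≈ 2.4444)
M(R) = -13 + 1/(2*R) (M(R) = (1/(2*R) - 13)/1 = (1/(2*R) - 13)*1 = (-13 + 1/(2*R))*1 = -13 + 1/(2*R))
Z = -3259/7 (Z = -465 - 4/7 = -3259/7 ≈ -465.57)
1/(M(L) + Z) = 1/((-13 + 1/(2*(22/9))) - 3259/7) = 1/((-13 + (½)*(9/22)) - 3259/7) = 1/((-13 + 9/44) - 3259/7) = 1/(-563/44 - 3259/7) = 1/(-147337/308) = -308/147337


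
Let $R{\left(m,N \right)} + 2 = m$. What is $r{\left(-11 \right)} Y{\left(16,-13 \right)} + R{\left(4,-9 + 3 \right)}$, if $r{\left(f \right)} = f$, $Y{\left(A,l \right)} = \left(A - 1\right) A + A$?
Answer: $-2814$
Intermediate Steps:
$R{\left(m,N \right)} = -2 + m$
$Y{\left(A,l \right)} = A + A \left(-1 + A\right)$ ($Y{\left(A,l \right)} = \left(-1 + A\right) A + A = A \left(-1 + A\right) + A = A + A \left(-1 + A\right)$)
$r{\left(-11 \right)} Y{\left(16,-13 \right)} + R{\left(4,-9 + 3 \right)} = - 11 \cdot 16^{2} + \left(-2 + 4\right) = \left(-11\right) 256 + 2 = -2816 + 2 = -2814$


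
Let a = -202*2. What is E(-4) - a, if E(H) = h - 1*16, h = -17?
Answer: 371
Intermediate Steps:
E(H) = -33 (E(H) = -17 - 1*16 = -17 - 16 = -33)
a = -404
E(-4) - a = -33 - 1*(-404) = -33 + 404 = 371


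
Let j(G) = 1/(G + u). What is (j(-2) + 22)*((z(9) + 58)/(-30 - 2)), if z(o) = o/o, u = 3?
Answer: -1357/32 ≈ -42.406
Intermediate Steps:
z(o) = 1
j(G) = 1/(3 + G) (j(G) = 1/(G + 3) = 1/(3 + G))
(j(-2) + 22)*((z(9) + 58)/(-30 - 2)) = (1/(3 - 2) + 22)*((1 + 58)/(-30 - 2)) = (1/1 + 22)*(59/(-32)) = (1 + 22)*(59*(-1/32)) = 23*(-59/32) = -1357/32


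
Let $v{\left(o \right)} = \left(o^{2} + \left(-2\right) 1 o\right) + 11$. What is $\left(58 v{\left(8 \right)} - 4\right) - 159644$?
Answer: $-156226$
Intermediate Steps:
$v{\left(o \right)} = 11 + o^{2} - 2 o$ ($v{\left(o \right)} = \left(o^{2} - 2 o\right) + 11 = 11 + o^{2} - 2 o$)
$\left(58 v{\left(8 \right)} - 4\right) - 159644 = \left(58 \left(11 + 8^{2} - 16\right) - 4\right) - 159644 = \left(58 \left(11 + 64 - 16\right) - 4\right) - 159644 = \left(58 \cdot 59 - 4\right) - 159644 = \left(3422 - 4\right) - 159644 = 3418 - 159644 = -156226$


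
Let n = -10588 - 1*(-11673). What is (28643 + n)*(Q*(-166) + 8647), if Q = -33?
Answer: 419908000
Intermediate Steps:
n = 1085 (n = -10588 + 11673 = 1085)
(28643 + n)*(Q*(-166) + 8647) = (28643 + 1085)*(-33*(-166) + 8647) = 29728*(5478 + 8647) = 29728*14125 = 419908000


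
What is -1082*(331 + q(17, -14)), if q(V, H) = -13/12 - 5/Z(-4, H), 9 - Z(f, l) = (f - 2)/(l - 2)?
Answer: -16391759/46 ≈ -3.5634e+5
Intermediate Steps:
Z(f, l) = 9 - (-2 + f)/(-2 + l) (Z(f, l) = 9 - (f - 2)/(l - 2) = 9 - (-2 + f)/(-2 + l))
q(V, H) = -13/12 - 5*(-2 + H)/(-12 + 9*H) (q(V, H) = -13/12 - 5*(-2 + H)/(-16 - 1*(-4) + 9*H) = -13*1/12 - 5*(-2 + H)/(-16 + 4 + 9*H) = -13/12 - 5*(-2 + H)/(-12 + 9*H))
-1082*(331 + q(17, -14)) = -1082*(331 + (92 - 59*(-14))/(12*(-4 + 3*(-14)))) = -1082*(331 + (92 + 826)/(12*(-4 - 42))) = -1082*(331 + (1/12)*918/(-46)) = -1082*(331 + (1/12)*(-1/46)*918) = -1082*(331 - 153/92) = -1082*30299/92 = -16391759/46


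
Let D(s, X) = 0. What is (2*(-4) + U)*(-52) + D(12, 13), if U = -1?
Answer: 468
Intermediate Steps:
(2*(-4) + U)*(-52) + D(12, 13) = (2*(-4) - 1)*(-52) + 0 = (-8 - 1)*(-52) + 0 = -9*(-52) + 0 = 468 + 0 = 468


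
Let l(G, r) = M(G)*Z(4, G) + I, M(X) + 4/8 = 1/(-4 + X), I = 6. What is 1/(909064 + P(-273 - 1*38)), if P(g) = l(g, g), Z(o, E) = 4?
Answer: 315/286356416 ≈ 1.1000e-6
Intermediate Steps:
M(X) = -½ + 1/(-4 + X)
l(G, r) = 6 + 2*(6 - G)/(-4 + G) (l(G, r) = ((6 - G)/(2*(-4 + G)))*4 + 6 = 2*(6 - G)/(-4 + G) + 6 = 6 + 2*(6 - G)/(-4 + G))
P(g) = 4*(-3 + g)/(-4 + g)
1/(909064 + P(-273 - 1*38)) = 1/(909064 + 4*(-3 + (-273 - 1*38))/(-4 + (-273 - 1*38))) = 1/(909064 + 4*(-3 + (-273 - 38))/(-4 + (-273 - 38))) = 1/(909064 + 4*(-3 - 311)/(-4 - 311)) = 1/(909064 + 4*(-314)/(-315)) = 1/(909064 + 4*(-1/315)*(-314)) = 1/(909064 + 1256/315) = 1/(286356416/315) = 315/286356416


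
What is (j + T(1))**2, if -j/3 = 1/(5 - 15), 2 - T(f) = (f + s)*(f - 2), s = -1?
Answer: 529/100 ≈ 5.2900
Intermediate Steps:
T(f) = 2 - (-1 + f)*(-2 + f) (T(f) = 2 - (f - 1)*(f - 2) = 2 - (-1 + f)*(-2 + f))
j = 3/10 (j = -3/(5 - 15) = -3/(-10) = -3*(-1/10) = 3/10 ≈ 0.30000)
(j + T(1))**2 = (3/10 + 1*(3 - 1*1))**2 = (3/10 + 1*(3 - 1))**2 = (3/10 + 1*2)**2 = (3/10 + 2)**2 = (23/10)**2 = 529/100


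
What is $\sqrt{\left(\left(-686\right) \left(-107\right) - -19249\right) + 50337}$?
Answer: $2 \sqrt{35747} \approx 378.14$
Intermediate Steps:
$\sqrt{\left(\left(-686\right) \left(-107\right) - -19249\right) + 50337} = \sqrt{\left(73402 + 19249\right) + 50337} = \sqrt{92651 + 50337} = \sqrt{142988} = 2 \sqrt{35747}$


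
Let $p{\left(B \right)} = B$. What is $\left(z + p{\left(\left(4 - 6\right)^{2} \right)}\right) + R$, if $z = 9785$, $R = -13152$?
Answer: $-3363$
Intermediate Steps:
$\left(z + p{\left(\left(4 - 6\right)^{2} \right)}\right) + R = \left(9785 + \left(4 - 6\right)^{2}\right) - 13152 = \left(9785 + \left(-2\right)^{2}\right) - 13152 = \left(9785 + 4\right) - 13152 = 9789 - 13152 = -3363$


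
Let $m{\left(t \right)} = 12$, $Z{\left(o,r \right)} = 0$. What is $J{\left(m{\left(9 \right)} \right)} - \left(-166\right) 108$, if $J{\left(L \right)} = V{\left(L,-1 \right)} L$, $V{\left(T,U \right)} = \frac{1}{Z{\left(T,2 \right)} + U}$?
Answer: $17916$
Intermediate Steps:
$V{\left(T,U \right)} = \frac{1}{U}$ ($V{\left(T,U \right)} = \frac{1}{0 + U} = \frac{1}{U}$)
$J{\left(L \right)} = - L$ ($J{\left(L \right)} = \frac{L}{-1} = - L$)
$J{\left(m{\left(9 \right)} \right)} - \left(-166\right) 108 = \left(-1\right) 12 - \left(-166\right) 108 = -12 - -17928 = -12 + 17928 = 17916$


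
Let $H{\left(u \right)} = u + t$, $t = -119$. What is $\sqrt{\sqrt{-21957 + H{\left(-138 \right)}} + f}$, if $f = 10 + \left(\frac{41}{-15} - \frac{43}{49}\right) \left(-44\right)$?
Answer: $\frac{\sqrt{1861890 + 11025 i \sqrt{22214}}}{105} \approx 14.038 + 5.3086 i$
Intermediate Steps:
$H{\left(u \right)} = -119 + u$ ($H{\left(u \right)} = u - 119 = -119 + u$)
$f = \frac{124126}{735}$ ($f = 10 + \left(41 \left(- \frac{1}{15}\right) - \frac{43}{49}\right) \left(-44\right) = 10 + \left(- \frac{41}{15} - \frac{43}{49}\right) \left(-44\right) = 10 - - \frac{116776}{735} = 10 + \frac{116776}{735} = \frac{124126}{735} \approx 168.88$)
$\sqrt{\sqrt{-21957 + H{\left(-138 \right)}} + f} = \sqrt{\sqrt{-21957 - 257} + \frac{124126}{735}} = \sqrt{\sqrt{-22214} + \frac{124126}{735}} = \sqrt{i \sqrt{22214} + \frac{124126}{735}} = \sqrt{\frac{124126}{735} + i \sqrt{22214}}$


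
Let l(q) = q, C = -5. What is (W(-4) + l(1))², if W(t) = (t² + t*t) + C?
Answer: 784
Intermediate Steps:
W(t) = -5 + 2*t² (W(t) = (t² + t*t) - 5 = (t² + t²) - 5 = 2*t² - 5 = -5 + 2*t²)
(W(-4) + l(1))² = ((-5 + 2*(-4)²) + 1)² = ((-5 + 2*16) + 1)² = ((-5 + 32) + 1)² = (27 + 1)² = 28² = 784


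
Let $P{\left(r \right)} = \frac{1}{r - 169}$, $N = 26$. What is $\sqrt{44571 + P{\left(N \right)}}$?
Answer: $\frac{2 \sqrt{227858059}}{143} \approx 211.12$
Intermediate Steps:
$P{\left(r \right)} = \frac{1}{-169 + r}$
$\sqrt{44571 + P{\left(N \right)}} = \sqrt{44571 + \frac{1}{-169 + 26}} = \sqrt{44571 + \frac{1}{-143}} = \sqrt{44571 - \frac{1}{143}} = \sqrt{\frac{6373652}{143}} = \frac{2 \sqrt{227858059}}{143}$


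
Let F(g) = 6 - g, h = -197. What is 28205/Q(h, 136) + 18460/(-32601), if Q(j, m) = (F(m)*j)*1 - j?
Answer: 443113985/841334007 ≈ 0.52668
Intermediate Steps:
Q(j, m) = -j + j*(6 - m) (Q(j, m) = ((6 - m)*j)*1 - j = (j*(6 - m))*1 - j = j*(6 - m) - j = -j + j*(6 - m))
28205/Q(h, 136) + 18460/(-32601) = 28205/((-197*(5 - 1*136))) + 18460/(-32601) = 28205/((-197*(5 - 136))) + 18460*(-1/32601) = 28205/((-197*(-131))) - 18460/32601 = 28205/25807 - 18460/32601 = 443113985/841334007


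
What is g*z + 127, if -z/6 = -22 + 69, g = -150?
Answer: 42427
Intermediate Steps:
z = -282 (z = -6*(-22 + 69) = -6*47 = -282)
g*z + 127 = -150*(-282) + 127 = 42300 + 127 = 42427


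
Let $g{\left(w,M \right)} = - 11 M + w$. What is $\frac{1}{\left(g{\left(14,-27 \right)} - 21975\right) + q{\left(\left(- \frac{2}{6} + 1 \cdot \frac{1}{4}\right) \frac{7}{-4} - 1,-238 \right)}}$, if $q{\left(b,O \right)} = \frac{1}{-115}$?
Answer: $- \frac{115}{2491361} \approx -4.6159 \cdot 10^{-5}$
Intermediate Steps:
$g{\left(w,M \right)} = w - 11 M$
$q{\left(b,O \right)} = - \frac{1}{115}$
$\frac{1}{\left(g{\left(14,-27 \right)} - 21975\right) + q{\left(\left(- \frac{2}{6} + 1 \cdot \frac{1}{4}\right) \frac{7}{-4} - 1,-238 \right)}} = \frac{1}{\left(\left(14 - -297\right) - 21975\right) - \frac{1}{115}} = \frac{1}{\left(\left(14 + 297\right) - 21975\right) - \frac{1}{115}} = \frac{1}{\left(311 - 21975\right) - \frac{1}{115}} = \frac{1}{-21664 - \frac{1}{115}} = \frac{1}{- \frac{2491361}{115}} = - \frac{115}{2491361}$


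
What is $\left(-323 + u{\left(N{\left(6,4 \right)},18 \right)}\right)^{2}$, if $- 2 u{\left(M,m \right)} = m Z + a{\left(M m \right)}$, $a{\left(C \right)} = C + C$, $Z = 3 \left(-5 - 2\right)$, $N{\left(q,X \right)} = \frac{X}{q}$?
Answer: $21316$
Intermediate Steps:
$Z = -21$ ($Z = 3 \left(-7\right) = -21$)
$a{\left(C \right)} = 2 C$
$u{\left(M,m \right)} = \frac{21 m}{2} - M m$ ($u{\left(M,m \right)} = - \frac{m \left(-21\right) + 2 M m}{2} = - \frac{- 21 m + 2 M m}{2} = \frac{21 m}{2} - M m$)
$\left(-323 + u{\left(N{\left(6,4 \right)},18 \right)}\right)^{2} = \left(-323 + \frac{1}{2} \cdot 18 \left(21 - 2 \cdot \frac{4}{6}\right)\right)^{2} = \left(-323 + \frac{1}{2} \cdot 18 \left(21 - 2 \cdot 4 \cdot \frac{1}{6}\right)\right)^{2} = \left(-323 + \frac{1}{2} \cdot 18 \left(21 - \frac{4}{3}\right)\right)^{2} = \left(-323 + \frac{1}{2} \cdot 18 \cdot \frac{59}{3}\right)^{2} = \left(-323 + 177\right)^{2} = \left(-146\right)^{2} = 21316$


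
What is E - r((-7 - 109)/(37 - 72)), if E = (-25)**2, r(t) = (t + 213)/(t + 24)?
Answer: 589929/956 ≈ 617.08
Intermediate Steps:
r(t) = (213 + t)/(24 + t)
E = 625
E - r((-7 - 109)/(37 - 72)) = 625 - (213 + (-7 - 109)/(37 - 72))/(24 + (-7 - 109)/(37 - 72)) = 625 - (213 - 116/(-35))/(24 - 116/(-35)) = 625 - (213 - 116*(-1/35))/(24 - 116*(-1/35)) = 625 - (213 + 116/35)/(24 + 116/35) = 625 - 7571/(956/35*35) = 625 - 35*7571/(956*35) = 625 - 1*7571/956 = 625 - 7571/956 = 589929/956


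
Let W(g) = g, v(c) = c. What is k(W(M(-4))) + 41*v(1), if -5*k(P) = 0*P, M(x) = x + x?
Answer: 41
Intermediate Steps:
M(x) = 2*x
k(P) = 0 (k(P) = -0*P = -1/5*0 = 0)
k(W(M(-4))) + 41*v(1) = 0 + 41*1 = 0 + 41 = 41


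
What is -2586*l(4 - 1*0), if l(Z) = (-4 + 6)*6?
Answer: -31032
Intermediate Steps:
l(Z) = 12 (l(Z) = 2*6 = 12)
-2586*l(4 - 1*0) = -2586*12 = -31032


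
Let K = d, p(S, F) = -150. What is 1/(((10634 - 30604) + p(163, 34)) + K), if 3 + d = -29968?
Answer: -1/50091 ≈ -1.9964e-5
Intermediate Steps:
d = -29971 (d = -3 - 29968 = -29971)
K = -29971
1/(((10634 - 30604) + p(163, 34)) + K) = 1/(((10634 - 30604) - 150) - 29971) = 1/((-19970 - 150) - 29971) = 1/(-20120 - 29971) = 1/(-50091) = -1/50091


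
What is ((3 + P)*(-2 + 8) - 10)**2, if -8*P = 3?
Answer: 529/16 ≈ 33.063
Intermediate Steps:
P = -3/8 (P = -1/8*3 = -3/8 ≈ -0.37500)
((3 + P)*(-2 + 8) - 10)**2 = ((3 - 3/8)*(-2 + 8) - 10)**2 = ((21/8)*6 - 10)**2 = (63/4 - 10)**2 = (23/4)**2 = 529/16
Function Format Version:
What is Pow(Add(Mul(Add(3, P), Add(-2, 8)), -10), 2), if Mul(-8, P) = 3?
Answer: Rational(529, 16) ≈ 33.063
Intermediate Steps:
P = Rational(-3, 8) (P = Mul(Rational(-1, 8), 3) = Rational(-3, 8) ≈ -0.37500)
Pow(Add(Mul(Add(3, P), Add(-2, 8)), -10), 2) = Pow(Add(Mul(Add(3, Rational(-3, 8)), Add(-2, 8)), -10), 2) = Pow(Add(Mul(Rational(21, 8), 6), -10), 2) = Pow(Add(Rational(63, 4), -10), 2) = Pow(Rational(23, 4), 2) = Rational(529, 16)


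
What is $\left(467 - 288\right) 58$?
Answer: $10382$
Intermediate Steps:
$\left(467 - 288\right) 58 = 179 \cdot 58 = 10382$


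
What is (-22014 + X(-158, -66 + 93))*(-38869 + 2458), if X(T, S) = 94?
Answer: 798129120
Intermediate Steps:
(-22014 + X(-158, -66 + 93))*(-38869 + 2458) = (-22014 + 94)*(-38869 + 2458) = -21920*(-36411) = 798129120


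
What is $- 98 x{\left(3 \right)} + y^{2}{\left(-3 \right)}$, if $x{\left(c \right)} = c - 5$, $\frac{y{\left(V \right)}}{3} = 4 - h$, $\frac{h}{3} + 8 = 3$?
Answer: $3445$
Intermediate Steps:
$h = -15$ ($h = -24 + 3 \cdot 3 = -24 + 9 = -15$)
$y{\left(V \right)} = 57$ ($y{\left(V \right)} = 3 \left(4 - -15\right) = 3 \left(4 + 15\right) = 3 \cdot 19 = 57$)
$x{\left(c \right)} = -5 + c$
$- 98 x{\left(3 \right)} + y^{2}{\left(-3 \right)} = - 98 \left(-5 + 3\right) + 57^{2} = \left(-98\right) \left(-2\right) + 3249 = 196 + 3249 = 3445$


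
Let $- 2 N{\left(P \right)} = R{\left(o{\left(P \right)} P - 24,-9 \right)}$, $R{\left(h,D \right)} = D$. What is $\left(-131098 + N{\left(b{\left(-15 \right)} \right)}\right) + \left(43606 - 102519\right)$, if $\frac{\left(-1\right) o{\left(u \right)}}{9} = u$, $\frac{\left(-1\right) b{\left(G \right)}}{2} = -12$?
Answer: $- \frac{380013}{2} \approx -1.9001 \cdot 10^{5}$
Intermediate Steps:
$b{\left(G \right)} = 24$ ($b{\left(G \right)} = \left(-2\right) \left(-12\right) = 24$)
$o{\left(u \right)} = - 9 u$
$N{\left(P \right)} = \frac{9}{2}$ ($N{\left(P \right)} = \left(- \frac{1}{2}\right) \left(-9\right) = \frac{9}{2}$)
$\left(-131098 + N{\left(b{\left(-15 \right)} \right)}\right) + \left(43606 - 102519\right) = \left(-131098 + \frac{9}{2}\right) + \left(43606 - 102519\right) = - \frac{262187}{2} + \left(43606 - 102519\right) = - \frac{262187}{2} - 58913 = - \frac{380013}{2}$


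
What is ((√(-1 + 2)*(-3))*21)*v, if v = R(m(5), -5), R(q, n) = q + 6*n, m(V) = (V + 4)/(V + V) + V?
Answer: 15183/10 ≈ 1518.3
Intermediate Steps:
m(V) = V + (4 + V)/(2*V) (m(V) = (4 + V)/((2*V)) + V = (4 + V)*(1/(2*V)) + V = (4 + V)/(2*V) + V = V + (4 + V)/(2*V))
v = -241/10 (v = (½ + 5 + 2/5) + 6*(-5) = (½ + 5 + 2*(⅕)) - 30 = (½ + 5 + ⅖) - 30 = 59/10 - 30 = -241/10 ≈ -24.100)
((√(-1 + 2)*(-3))*21)*v = ((√(-1 + 2)*(-3))*21)*(-241/10) = ((√1*(-3))*21)*(-241/10) = ((1*(-3))*21)*(-241/10) = -3*21*(-241/10) = -63*(-241/10) = 15183/10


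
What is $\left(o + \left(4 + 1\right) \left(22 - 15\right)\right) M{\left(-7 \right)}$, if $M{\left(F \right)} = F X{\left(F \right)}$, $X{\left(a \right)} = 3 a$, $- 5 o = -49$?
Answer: $\frac{32928}{5} \approx 6585.6$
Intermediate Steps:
$o = \frac{49}{5}$ ($o = \left(- \frac{1}{5}\right) \left(-49\right) = \frac{49}{5} \approx 9.8$)
$M{\left(F \right)} = 3 F^{2}$ ($M{\left(F \right)} = F 3 F = 3 F^{2}$)
$\left(o + \left(4 + 1\right) \left(22 - 15\right)\right) M{\left(-7 \right)} = \left(\frac{49}{5} + \left(4 + 1\right) \left(22 - 15\right)\right) 3 \left(-7\right)^{2} = \left(\frac{49}{5} + 5 \cdot 7\right) 3 \cdot 49 = \left(\frac{49}{5} + 35\right) 147 = \frac{224}{5} \cdot 147 = \frac{32928}{5}$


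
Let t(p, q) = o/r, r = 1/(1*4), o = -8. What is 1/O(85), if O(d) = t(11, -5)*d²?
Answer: -1/231200 ≈ -4.3253e-6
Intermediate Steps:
r = ¼ (r = 1/4 = ¼ ≈ 0.25000)
t(p, q) = -32 (t(p, q) = -8/¼ = -8*4 = -32)
O(d) = -32*d²
1/O(85) = 1/(-32*85²) = 1/(-32*7225) = 1/(-231200) = -1/231200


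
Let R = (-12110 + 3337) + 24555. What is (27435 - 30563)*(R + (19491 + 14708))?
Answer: -156340568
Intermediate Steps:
R = 15782 (R = -8773 + 24555 = 15782)
(27435 - 30563)*(R + (19491 + 14708)) = (27435 - 30563)*(15782 + (19491 + 14708)) = -3128*(15782 + 34199) = -3128*49981 = -156340568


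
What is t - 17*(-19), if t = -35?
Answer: 288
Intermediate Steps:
t - 17*(-19) = -35 - 17*(-19) = -35 + 323 = 288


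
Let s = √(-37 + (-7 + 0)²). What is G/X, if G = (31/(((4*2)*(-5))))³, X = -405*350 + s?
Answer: 5630499/1714607998976 + 29791*√3/642977999616000 ≈ 3.2839e-6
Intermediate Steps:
s = 2*√3 (s = √(-37 + (-7)²) = √(-37 + 49) = √12 = 2*√3 ≈ 3.4641)
X = -141750 + 2*√3 (X = -405*350 + 2*√3 = -141750 + 2*√3 ≈ -1.4175e+5)
G = -29791/64000 (G = (31/((8*(-5))))³ = (31/(-40))³ = (31*(-1/40))³ = (-31/40)³ = -29791/64000 ≈ -0.46548)
G/X = -29791/(64000*(-141750 + 2*√3))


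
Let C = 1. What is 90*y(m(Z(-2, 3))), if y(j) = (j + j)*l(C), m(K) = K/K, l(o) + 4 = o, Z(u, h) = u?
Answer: -540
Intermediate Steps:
l(o) = -4 + o
m(K) = 1
y(j) = -6*j (y(j) = (j + j)*(-4 + 1) = (2*j)*(-3) = -6*j)
90*y(m(Z(-2, 3))) = 90*(-6*1) = 90*(-6) = -540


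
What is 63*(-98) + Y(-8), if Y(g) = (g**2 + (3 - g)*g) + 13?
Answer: -6185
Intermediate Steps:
Y(g) = 13 + g**2 + g*(3 - g) (Y(g) = (g**2 + g*(3 - g)) + 13 = 13 + g**2 + g*(3 - g))
63*(-98) + Y(-8) = 63*(-98) + (13 + 3*(-8)) = -6174 + (13 - 24) = -6174 - 11 = -6185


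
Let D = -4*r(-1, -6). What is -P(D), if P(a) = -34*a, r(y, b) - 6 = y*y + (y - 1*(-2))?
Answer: -1088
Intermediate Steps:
r(y, b) = 8 + y + y² (r(y, b) = 6 + (y*y + (y - 1*(-2))) = 6 + (y² + (y + 2)) = 6 + (y² + (2 + y)) = 6 + (2 + y + y²) = 8 + y + y²)
D = -32 (D = -4*(8 - 1 + (-1)²) = -4*(8 - 1 + 1) = -4*8 = -32)
-P(D) = -(-34)*(-32) = -1*1088 = -1088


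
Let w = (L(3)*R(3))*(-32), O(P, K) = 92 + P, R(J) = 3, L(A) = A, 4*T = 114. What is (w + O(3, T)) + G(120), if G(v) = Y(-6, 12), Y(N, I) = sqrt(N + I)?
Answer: -193 + sqrt(6) ≈ -190.55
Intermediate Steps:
T = 57/2 (T = (1/4)*114 = 57/2 ≈ 28.500)
Y(N, I) = sqrt(I + N)
w = -288 (w = (3*3)*(-32) = 9*(-32) = -288)
G(v) = sqrt(6) (G(v) = sqrt(12 - 6) = sqrt(6))
(w + O(3, T)) + G(120) = (-288 + (92 + 3)) + sqrt(6) = (-288 + 95) + sqrt(6) = -193 + sqrt(6)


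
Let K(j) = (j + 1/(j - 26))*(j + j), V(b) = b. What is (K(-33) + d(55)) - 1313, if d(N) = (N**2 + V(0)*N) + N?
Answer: 232821/59 ≈ 3946.1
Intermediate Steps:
K(j) = 2*j*(j + 1/(-26 + j)) (K(j) = (j + 1/(-26 + j))*(2*j) = 2*j*(j + 1/(-26 + j)))
d(N) = N + N**2 (d(N) = (N**2 + 0*N) + N = (N**2 + 0) + N = N**2 + N = N + N**2)
(K(-33) + d(55)) - 1313 = (2*(-33)*(1 + (-33)**2 - 26*(-33))/(-26 - 33) + 55*(1 + 55)) - 1313 = (2*(-33)*(1 + 1089 + 858)/(-59) + 55*56) - 1313 = (2*(-33)*(-1/59)*1948 + 3080) - 1313 = (128568/59 + 3080) - 1313 = 310288/59 - 1313 = 232821/59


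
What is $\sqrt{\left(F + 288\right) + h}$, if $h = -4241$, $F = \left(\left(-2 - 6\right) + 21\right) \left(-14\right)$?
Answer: $i \sqrt{4135} \approx 64.304 i$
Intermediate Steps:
$F = -182$ ($F = \left(-8 + 21\right) \left(-14\right) = 13 \left(-14\right) = -182$)
$\sqrt{\left(F + 288\right) + h} = \sqrt{\left(-182 + 288\right) - 4241} = \sqrt{106 - 4241} = \sqrt{-4135} = i \sqrt{4135}$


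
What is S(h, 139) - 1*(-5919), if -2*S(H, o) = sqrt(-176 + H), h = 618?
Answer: 5919 - sqrt(442)/2 ≈ 5908.5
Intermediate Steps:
S(H, o) = -sqrt(-176 + H)/2
S(h, 139) - 1*(-5919) = -sqrt(-176 + 618)/2 - 1*(-5919) = -sqrt(442)/2 + 5919 = 5919 - sqrt(442)/2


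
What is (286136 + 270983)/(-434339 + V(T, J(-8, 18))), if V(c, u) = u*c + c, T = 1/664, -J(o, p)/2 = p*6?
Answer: -369927016/288401311 ≈ -1.2827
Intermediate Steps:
J(o, p) = -12*p (J(o, p) = -2*p*6 = -12*p)
T = 1/664 ≈ 0.0015060
V(c, u) = c + c*u (V(c, u) = c*u + c = c + c*u)
(286136 + 270983)/(-434339 + V(T, J(-8, 18))) = (286136 + 270983)/(-434339 + (1 - 12*18)/664) = 557119/(-434339 + (1 - 216)/664) = 557119/(-434339 + (1/664)*(-215)) = 557119/(-434339 - 215/664) = 557119/(-288401311/664) = 557119*(-664/288401311) = -369927016/288401311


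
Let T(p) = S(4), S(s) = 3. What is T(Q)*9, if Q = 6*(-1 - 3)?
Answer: 27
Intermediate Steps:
Q = -24 (Q = 6*(-4) = -24)
T(p) = 3
T(Q)*9 = 3*9 = 27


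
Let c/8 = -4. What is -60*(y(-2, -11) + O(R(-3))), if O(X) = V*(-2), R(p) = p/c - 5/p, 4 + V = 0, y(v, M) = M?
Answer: 180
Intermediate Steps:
c = -32 (c = 8*(-4) = -32)
V = -4 (V = -4 + 0 = -4)
R(p) = -5/p - p/32 (R(p) = p/(-32) - 5/p = p*(-1/32) - 5/p = -p/32 - 5/p = -5/p - p/32)
O(X) = 8 (O(X) = -4*(-2) = 8)
-60*(y(-2, -11) + O(R(-3))) = -60*(-11 + 8) = -60*(-3) = 180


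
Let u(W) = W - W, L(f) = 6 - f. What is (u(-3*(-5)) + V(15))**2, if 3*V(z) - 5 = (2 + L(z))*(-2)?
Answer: 361/9 ≈ 40.111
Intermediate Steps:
V(z) = -11/3 + 2*z/3 (V(z) = 5/3 + ((2 + (6 - z))*(-2))/3 = 5/3 + ((8 - z)*(-2))/3 = 5/3 + (-16 + 2*z)/3 = 5/3 + (-16/3 + 2*z/3) = -11/3 + 2*z/3)
u(W) = 0
(u(-3*(-5)) + V(15))**2 = (0 + (-11/3 + (2/3)*15))**2 = (0 + (-11/3 + 10))**2 = (0 + 19/3)**2 = (19/3)**2 = 361/9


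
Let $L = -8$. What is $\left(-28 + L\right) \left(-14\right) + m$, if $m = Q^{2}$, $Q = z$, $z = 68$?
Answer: $5128$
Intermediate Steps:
$Q = 68$
$m = 4624$ ($m = 68^{2} = 4624$)
$\left(-28 + L\right) \left(-14\right) + m = \left(-28 - 8\right) \left(-14\right) + 4624 = \left(-36\right) \left(-14\right) + 4624 = 504 + 4624 = 5128$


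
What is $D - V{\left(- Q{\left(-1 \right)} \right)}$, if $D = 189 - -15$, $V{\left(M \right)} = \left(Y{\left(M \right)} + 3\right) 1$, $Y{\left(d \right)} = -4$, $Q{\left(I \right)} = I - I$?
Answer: $205$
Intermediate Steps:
$Q{\left(I \right)} = 0$
$V{\left(M \right)} = -1$ ($V{\left(M \right)} = \left(-4 + 3\right) 1 = \left(-1\right) 1 = -1$)
$D = 204$ ($D = 189 + 15 = 204$)
$D - V{\left(- Q{\left(-1 \right)} \right)} = 204 - -1 = 204 + 1 = 205$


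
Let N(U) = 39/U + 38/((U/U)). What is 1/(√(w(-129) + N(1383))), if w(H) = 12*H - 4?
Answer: -I*√35750089/232647 ≈ -0.0257*I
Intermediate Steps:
w(H) = -4 + 12*H
N(U) = 38 + 39/U (N(U) = 39/U + 38/1 = 39/U + 38*1 = 39/U + 38 = 38 + 39/U)
1/(√(w(-129) + N(1383))) = 1/(√((-4 + 12*(-129)) + (38 + 39/1383))) = 1/(√((-4 - 1548) + (38 + 39*(1/1383)))) = 1/(√(-1552 + (38 + 13/461))) = 1/(√(-1552 + 17531/461)) = 1/(√(-697941/461)) = 1/(3*I*√35750089/461) = -I*√35750089/232647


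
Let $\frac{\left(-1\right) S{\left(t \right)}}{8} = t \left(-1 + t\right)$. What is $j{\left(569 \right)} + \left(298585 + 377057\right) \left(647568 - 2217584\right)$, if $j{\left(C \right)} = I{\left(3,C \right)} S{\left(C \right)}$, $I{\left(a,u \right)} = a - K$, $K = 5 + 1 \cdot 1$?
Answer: $-1060760993664$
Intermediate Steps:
$K = 6$ ($K = 5 + 1 = 6$)
$I{\left(a,u \right)} = -6 + a$ ($I{\left(a,u \right)} = a - 6 = -6 + a$)
$S{\left(t \right)} = - 8 t \left(-1 + t\right)$
$j{\left(C \right)} = - 24 C \left(1 - C\right)$ ($j{\left(C \right)} = \left(-6 + 3\right) 8 C \left(1 - C\right) = - 3 \cdot 8 C \left(1 - C\right) = - 24 C \left(1 - C\right)$)
$j{\left(569 \right)} + \left(298585 + 377057\right) \left(647568 - 2217584\right) = 24 \cdot 569 \left(-1 + 569\right) + \left(298585 + 377057\right) \left(647568 - 2217584\right) = 24 \cdot 569 \cdot 568 + 675642 \left(-1570016\right) = 7756608 - 1060768750272 = -1060760993664$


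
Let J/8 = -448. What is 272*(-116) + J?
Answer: -35136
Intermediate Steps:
J = -3584 (J = 8*(-448) = -3584)
272*(-116) + J = 272*(-116) - 3584 = -31552 - 3584 = -35136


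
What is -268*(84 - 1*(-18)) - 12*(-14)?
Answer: -27168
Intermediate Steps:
-268*(84 - 1*(-18)) - 12*(-14) = -268*(84 + 18) + 168 = -268*102 + 168 = -27336 + 168 = -27168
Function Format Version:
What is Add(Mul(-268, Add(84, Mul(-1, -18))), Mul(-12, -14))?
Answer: -27168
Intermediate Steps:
Add(Mul(-268, Add(84, Mul(-1, -18))), Mul(-12, -14)) = Add(Mul(-268, Add(84, 18)), 168) = Add(Mul(-268, 102), 168) = Add(-27336, 168) = -27168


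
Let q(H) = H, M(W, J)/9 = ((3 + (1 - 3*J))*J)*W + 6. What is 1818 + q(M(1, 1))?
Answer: 1881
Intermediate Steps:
M(W, J) = 54 + 9*J*W*(4 - 3*J) (M(W, J) = 9*(((3 + (1 - 3*J))*J)*W + 6) = 9*(((4 - 3*J)*J)*W + 6) = 9*((J*(4 - 3*J))*W + 6) = 9*(J*W*(4 - 3*J) + 6) = 9*(6 + J*W*(4 - 3*J)) = 54 + 9*J*W*(4 - 3*J))
1818 + q(M(1, 1)) = 1818 + (54 - 27*1*1² + 36*1*1) = 1818 + (54 - 27*1*1 + 36) = 1818 + (54 - 27 + 36) = 1818 + 63 = 1881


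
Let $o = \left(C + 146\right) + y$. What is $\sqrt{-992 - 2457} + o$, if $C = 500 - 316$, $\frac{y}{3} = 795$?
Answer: $2715 + i \sqrt{3449} \approx 2715.0 + 58.728 i$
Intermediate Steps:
$y = 2385$ ($y = 3 \cdot 795 = 2385$)
$C = 184$ ($C = 500 - 316 = 184$)
$o = 2715$ ($o = \left(184 + 146\right) + 2385 = 330 + 2385 = 2715$)
$\sqrt{-992 - 2457} + o = \sqrt{-992 - 2457} + 2715 = \sqrt{-3449} + 2715 = i \sqrt{3449} + 2715 = 2715 + i \sqrt{3449}$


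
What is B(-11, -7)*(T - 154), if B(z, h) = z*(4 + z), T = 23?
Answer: -10087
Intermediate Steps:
B(-11, -7)*(T - 154) = (-11*(4 - 11))*(23 - 154) = -11*(-7)*(-131) = 77*(-131) = -10087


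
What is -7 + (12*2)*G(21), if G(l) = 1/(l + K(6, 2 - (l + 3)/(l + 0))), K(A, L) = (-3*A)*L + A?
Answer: -133/27 ≈ -4.9259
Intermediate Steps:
K(A, L) = A - 3*A*L (K(A, L) = -3*A*L + A = A - 3*A*L)
G(l) = 1/(-30 + l + 18*(3 + l)/l) (G(l) = 1/(l + 6*(1 - 3*(2 - (l + 3)/(l + 0)))) = 1/(l + 6*(1 - 3*(2 - (3 + l)/l))) = 1/(l + 6*(1 + (-6 + 3*(3 + l)/l))) = 1/(l + 6*(-5 + 3*(3 + l)/l)) = 1/(l + (-30 + 18*(3 + l)/l)) = 1/(-30 + l + 18*(3 + l)/l))
-7 + (12*2)*G(21) = -7 + (12*2)*(21/(54 + 21² - 12*21)) = -7 + 24*(21/(54 + 441 - 252)) = -7 + 24*(21/243) = -7 + 24*(21*(1/243)) = -7 + 24*(7/81) = -7 + 56/27 = -133/27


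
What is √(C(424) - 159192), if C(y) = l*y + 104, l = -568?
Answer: 4*I*√24995 ≈ 632.39*I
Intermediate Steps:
C(y) = 104 - 568*y (C(y) = -568*y + 104 = 104 - 568*y)
√(C(424) - 159192) = √((104 - 568*424) - 159192) = √((104 - 240832) - 159192) = √(-240728 - 159192) = √(-399920) = 4*I*√24995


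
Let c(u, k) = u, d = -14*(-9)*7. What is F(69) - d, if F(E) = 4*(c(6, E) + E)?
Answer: -582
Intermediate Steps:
d = 882 (d = 126*7 = 882)
F(E) = 24 + 4*E (F(E) = 4*(6 + E) = 24 + 4*E)
F(69) - d = (24 + 4*69) - 1*882 = (24 + 276) - 882 = 300 - 882 = -582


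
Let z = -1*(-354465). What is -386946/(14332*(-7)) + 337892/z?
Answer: 12218392207/2540096190 ≈ 4.8102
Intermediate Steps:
z = 354465
-386946/(14332*(-7)) + 337892/z = -386946/(14332*(-7)) + 337892/354465 = -386946/(-100324) + 337892*(1/354465) = -386946*(-1/100324) + 337892/354465 = 27639/7166 + 337892/354465 = 12218392207/2540096190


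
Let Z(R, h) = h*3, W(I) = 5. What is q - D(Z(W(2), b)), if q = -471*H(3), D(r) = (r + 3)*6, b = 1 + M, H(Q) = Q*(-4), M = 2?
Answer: 5580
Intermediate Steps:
H(Q) = -4*Q
b = 3 (b = 1 + 2 = 3)
Z(R, h) = 3*h
D(r) = 18 + 6*r (D(r) = (3 + r)*6 = 18 + 6*r)
q = 5652 (q = -(-1884)*3 = -471*(-12) = 5652)
q - D(Z(W(2), b)) = 5652 - (18 + 6*(3*3)) = 5652 - (18 + 6*9) = 5652 - (18 + 54) = 5652 - 1*72 = 5652 - 72 = 5580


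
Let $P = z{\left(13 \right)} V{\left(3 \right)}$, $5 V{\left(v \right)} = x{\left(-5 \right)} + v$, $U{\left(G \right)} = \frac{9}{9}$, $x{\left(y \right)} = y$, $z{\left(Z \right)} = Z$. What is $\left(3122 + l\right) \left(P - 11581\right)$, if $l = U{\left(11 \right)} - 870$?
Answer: $- \frac{130518543}{5} \approx -2.6104 \cdot 10^{7}$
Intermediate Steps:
$U{\left(G \right)} = 1$ ($U{\left(G \right)} = 9 \cdot \frac{1}{9} = 1$)
$l = -869$ ($l = 1 - 870 = -869$)
$V{\left(v \right)} = -1 + \frac{v}{5}$ ($V{\left(v \right)} = \frac{-5 + v}{5} = -1 + \frac{v}{5}$)
$P = - \frac{26}{5}$ ($P = 13 \left(-1 + \frac{1}{5} \cdot 3\right) = 13 \left(-1 + \frac{3}{5}\right) = 13 \left(- \frac{2}{5}\right) = - \frac{26}{5} \approx -5.2$)
$\left(3122 + l\right) \left(P - 11581\right) = \left(3122 - 869\right) \left(- \frac{26}{5} - 11581\right) = 2253 \left(- \frac{57931}{5}\right) = - \frac{130518543}{5}$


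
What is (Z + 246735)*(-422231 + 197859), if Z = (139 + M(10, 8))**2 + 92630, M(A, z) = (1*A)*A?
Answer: -88960356792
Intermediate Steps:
M(A, z) = A**2 (M(A, z) = A*A = A**2)
Z = 149751 (Z = (139 + 10**2)**2 + 92630 = (139 + 100)**2 + 92630 = 239**2 + 92630 = 57121 + 92630 = 149751)
(Z + 246735)*(-422231 + 197859) = (149751 + 246735)*(-422231 + 197859) = 396486*(-224372) = -88960356792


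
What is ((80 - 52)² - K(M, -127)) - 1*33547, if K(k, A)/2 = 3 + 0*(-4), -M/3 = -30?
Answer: -32769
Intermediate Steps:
M = 90 (M = -3*(-30) = 90)
K(k, A) = 6 (K(k, A) = 2*(3 + 0*(-4)) = 2*(3 + 0) = 2*3 = 6)
((80 - 52)² - K(M, -127)) - 1*33547 = ((80 - 52)² - 1*6) - 1*33547 = (28² - 6) - 33547 = (784 - 6) - 33547 = 778 - 33547 = -32769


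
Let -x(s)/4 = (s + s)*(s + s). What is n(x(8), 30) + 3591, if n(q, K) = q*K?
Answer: -27129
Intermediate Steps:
x(s) = -16*s**2 (x(s) = -4*(s + s)*(s + s) = -4*2*s*2*s = -16*s**2)
n(q, K) = K*q
n(x(8), 30) + 3591 = 30*(-16*8**2) + 3591 = 30*(-16*64) + 3591 = 30*(-1024) + 3591 = -30720 + 3591 = -27129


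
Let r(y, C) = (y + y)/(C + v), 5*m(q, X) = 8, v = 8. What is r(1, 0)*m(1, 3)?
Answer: 2/5 ≈ 0.40000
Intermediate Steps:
m(q, X) = 8/5 (m(q, X) = (1/5)*8 = 8/5)
r(y, C) = 2*y/(8 + C) (r(y, C) = (y + y)/(C + 8) = (2*y)/(8 + C) = 2*y/(8 + C))
r(1, 0)*m(1, 3) = (2*1/(8 + 0))*(8/5) = (2*1/8)*(8/5) = (2*1*(1/8))*(8/5) = (1/4)*(8/5) = 2/5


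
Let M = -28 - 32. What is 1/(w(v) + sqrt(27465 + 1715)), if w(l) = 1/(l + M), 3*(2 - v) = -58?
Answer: 348/392646071 + 26912*sqrt(7295)/392646071 ≈ 0.0058549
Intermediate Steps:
v = 64/3 (v = 2 - 1/3*(-58) = 2 + 58/3 = 64/3 ≈ 21.333)
M = -60
w(l) = 1/(-60 + l) (w(l) = 1/(l - 60) = 1/(-60 + l))
1/(w(v) + sqrt(27465 + 1715)) = 1/(1/(-60 + 64/3) + sqrt(27465 + 1715)) = 1/(1/(-116/3) + sqrt(29180)) = 1/(-3/116 + 2*sqrt(7295))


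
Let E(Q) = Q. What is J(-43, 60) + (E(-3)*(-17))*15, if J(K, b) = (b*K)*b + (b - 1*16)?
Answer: -153991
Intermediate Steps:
J(K, b) = -16 + b + K*b² (J(K, b) = (K*b)*b + (b - 16) = K*b² + (-16 + b) = -16 + b + K*b²)
J(-43, 60) + (E(-3)*(-17))*15 = (-16 + 60 - 43*60²) - 3*(-17)*15 = (-16 + 60 - 43*3600) + 51*15 = (-16 + 60 - 154800) + 765 = -154756 + 765 = -153991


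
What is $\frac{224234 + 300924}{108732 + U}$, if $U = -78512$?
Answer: $\frac{262579}{15110} \approx 17.378$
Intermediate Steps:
$\frac{224234 + 300924}{108732 + U} = \frac{224234 + 300924}{108732 - 78512} = \frac{525158}{30220} = 525158 \cdot \frac{1}{30220} = \frac{262579}{15110}$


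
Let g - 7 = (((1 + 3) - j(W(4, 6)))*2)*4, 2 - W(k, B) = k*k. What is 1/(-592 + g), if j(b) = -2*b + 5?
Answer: -1/817 ≈ -0.0012240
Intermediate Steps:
W(k, B) = 2 - k² (W(k, B) = 2 - k*k = 2 - k²)
j(b) = 5 - 2*b
g = -225 (g = 7 + (((1 + 3) - (5 - 2*(2 - 1*4²)))*2)*4 = 7 + ((4 - (5 - 2*(2 - 1*16)))*2)*4 = 7 + ((4 - (5 - 2*(2 - 16)))*2)*4 = 7 + ((4 - (5 - 2*(-14)))*2)*4 = 7 + ((4 - (5 + 28))*2)*4 = 7 + ((4 - 1*33)*2)*4 = 7 + ((4 - 33)*2)*4 = 7 - 29*2*4 = 7 - 58*4 = 7 - 232 = -225)
1/(-592 + g) = 1/(-592 - 225) = 1/(-817) = -1/817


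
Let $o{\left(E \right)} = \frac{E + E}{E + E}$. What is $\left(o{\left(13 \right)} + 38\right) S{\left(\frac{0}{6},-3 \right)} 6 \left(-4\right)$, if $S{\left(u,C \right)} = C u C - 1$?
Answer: $936$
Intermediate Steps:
$S{\left(u,C \right)} = -1 + u C^{2}$ ($S{\left(u,C \right)} = u C^{2} - 1 = -1 + u C^{2}$)
$o{\left(E \right)} = 1$ ($o{\left(E \right)} = \frac{2 E}{2 E} = 2 E \frac{1}{2 E} = 1$)
$\left(o{\left(13 \right)} + 38\right) S{\left(\frac{0}{6},-3 \right)} 6 \left(-4\right) = \left(1 + 38\right) \left(-1 + \frac{0}{6} \left(-3\right)^{2}\right) 6 \left(-4\right) = 39 \left(-1 + 0 \cdot \frac{1}{6} \cdot 9\right) 6 \left(-4\right) = 39 \left(-1 + 0 \cdot 9\right) 6 \left(-4\right) = 39 \left(-1 + 0\right) 6 \left(-4\right) = 39 \left(-1\right) 6 \left(-4\right) = 39 \left(\left(-6\right) \left(-4\right)\right) = 39 \cdot 24 = 936$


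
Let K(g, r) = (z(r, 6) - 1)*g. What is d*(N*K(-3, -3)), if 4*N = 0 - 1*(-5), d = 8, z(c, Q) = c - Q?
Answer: 300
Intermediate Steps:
N = 5/4 (N = (0 - 1*(-5))/4 = (0 + 5)/4 = (1/4)*5 = 5/4 ≈ 1.2500)
K(g, r) = g*(-7 + r) (K(g, r) = ((r - 1*6) - 1)*g = ((r - 6) - 1)*g = ((-6 + r) - 1)*g = (-7 + r)*g = g*(-7 + r))
d*(N*K(-3, -3)) = 8*(5*(-3*(-7 - 3))/4) = 8*(5*(-3*(-10))/4) = 8*((5/4)*30) = 8*(75/2) = 300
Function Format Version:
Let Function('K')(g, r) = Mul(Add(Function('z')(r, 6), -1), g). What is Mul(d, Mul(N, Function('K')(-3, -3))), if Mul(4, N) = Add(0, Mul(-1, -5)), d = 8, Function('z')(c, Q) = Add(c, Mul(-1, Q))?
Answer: 300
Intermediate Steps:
N = Rational(5, 4) (N = Mul(Rational(1, 4), Add(0, Mul(-1, -5))) = Mul(Rational(1, 4), Add(0, 5)) = Mul(Rational(1, 4), 5) = Rational(5, 4) ≈ 1.2500)
Function('K')(g, r) = Mul(g, Add(-7, r)) (Function('K')(g, r) = Mul(Add(Add(r, Mul(-1, 6)), -1), g) = Mul(Add(Add(r, -6), -1), g) = Mul(Add(Add(-6, r), -1), g) = Mul(Add(-7, r), g) = Mul(g, Add(-7, r)))
Mul(d, Mul(N, Function('K')(-3, -3))) = Mul(8, Mul(Rational(5, 4), Mul(-3, Add(-7, -3)))) = Mul(8, Mul(Rational(5, 4), Mul(-3, -10))) = Mul(8, Mul(Rational(5, 4), 30)) = Mul(8, Rational(75, 2)) = 300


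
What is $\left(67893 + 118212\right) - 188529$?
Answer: $-2424$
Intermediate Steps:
$\left(67893 + 118212\right) - 188529 = 186105 - 188529 = -2424$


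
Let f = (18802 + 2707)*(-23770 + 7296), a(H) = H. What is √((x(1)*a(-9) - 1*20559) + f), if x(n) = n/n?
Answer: I*√354359834 ≈ 18824.0*I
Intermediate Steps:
x(n) = 1
f = -354339266 (f = 21509*(-16474) = -354339266)
√((x(1)*a(-9) - 1*20559) + f) = √((1*(-9) - 1*20559) - 354339266) = √((-9 - 20559) - 354339266) = √(-20568 - 354339266) = √(-354359834) = I*√354359834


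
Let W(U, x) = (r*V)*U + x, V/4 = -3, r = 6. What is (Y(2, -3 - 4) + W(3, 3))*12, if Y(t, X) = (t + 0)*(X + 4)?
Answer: -2628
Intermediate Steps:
V = -12 (V = 4*(-3) = -12)
W(U, x) = x - 72*U (W(U, x) = (6*(-12))*U + x = -72*U + x = x - 72*U)
Y(t, X) = t*(4 + X)
(Y(2, -3 - 4) + W(3, 3))*12 = (2*(4 + (-3 - 4)) + (3 - 72*3))*12 = (2*(4 - 7) + (3 - 216))*12 = (2*(-3) - 213)*12 = (-6 - 213)*12 = -219*12 = -2628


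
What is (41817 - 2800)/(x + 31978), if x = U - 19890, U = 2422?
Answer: 39017/14510 ≈ 2.6890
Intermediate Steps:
x = -17468 (x = 2422 - 19890 = -17468)
(41817 - 2800)/(x + 31978) = (41817 - 2800)/(-17468 + 31978) = 39017/14510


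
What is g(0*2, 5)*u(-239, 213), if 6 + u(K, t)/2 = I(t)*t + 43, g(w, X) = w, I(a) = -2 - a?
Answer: 0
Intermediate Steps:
u(K, t) = 74 + 2*t*(-2 - t) (u(K, t) = -12 + 2*((-2 - t)*t + 43) = -12 + 2*(t*(-2 - t) + 43) = -12 + 2*(43 + t*(-2 - t)) = -12 + (86 + 2*t*(-2 - t)) = 74 + 2*t*(-2 - t))
g(0*2, 5)*u(-239, 213) = (0*2)*(74 - 2*213*(2 + 213)) = 0*(74 - 2*213*215) = 0*(74 - 91590) = 0*(-91516) = 0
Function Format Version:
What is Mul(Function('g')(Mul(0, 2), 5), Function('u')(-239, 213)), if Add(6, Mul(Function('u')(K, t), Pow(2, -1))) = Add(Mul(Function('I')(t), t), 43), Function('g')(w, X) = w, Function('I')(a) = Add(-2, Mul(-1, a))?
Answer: 0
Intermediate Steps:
Function('u')(K, t) = Add(74, Mul(2, t, Add(-2, Mul(-1, t)))) (Function('u')(K, t) = Add(-12, Mul(2, Add(Mul(Add(-2, Mul(-1, t)), t), 43))) = Add(-12, Mul(2, Add(Mul(t, Add(-2, Mul(-1, t))), 43))) = Add(-12, Mul(2, Add(43, Mul(t, Add(-2, Mul(-1, t)))))) = Add(-12, Add(86, Mul(2, t, Add(-2, Mul(-1, t))))) = Add(74, Mul(2, t, Add(-2, Mul(-1, t)))))
Mul(Function('g')(Mul(0, 2), 5), Function('u')(-239, 213)) = Mul(Mul(0, 2), Add(74, Mul(-2, 213, Add(2, 213)))) = Mul(0, Add(74, Mul(-2, 213, 215))) = Mul(0, Add(74, -91590)) = Mul(0, -91516) = 0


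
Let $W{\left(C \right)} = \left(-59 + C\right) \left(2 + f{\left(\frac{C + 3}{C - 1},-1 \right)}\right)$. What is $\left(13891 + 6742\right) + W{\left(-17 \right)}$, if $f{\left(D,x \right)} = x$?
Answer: $20557$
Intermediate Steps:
$W{\left(C \right)} = -59 + C$ ($W{\left(C \right)} = \left(-59 + C\right) \left(2 - 1\right) = \left(-59 + C\right) 1 = -59 + C$)
$\left(13891 + 6742\right) + W{\left(-17 \right)} = \left(13891 + 6742\right) - 76 = 20633 - 76 = 20557$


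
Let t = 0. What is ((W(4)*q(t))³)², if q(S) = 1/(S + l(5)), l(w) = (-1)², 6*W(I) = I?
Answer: 64/729 ≈ 0.087791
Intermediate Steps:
W(I) = I/6
l(w) = 1
q(S) = 1/(1 + S) (q(S) = 1/(S + 1) = 1/(1 + S))
((W(4)*q(t))³)² = ((((⅙)*4)/(1 + 0))³)² = (((⅔)/1)³)² = (((⅔)*1)³)² = ((⅔)³)² = (8/27)² = 64/729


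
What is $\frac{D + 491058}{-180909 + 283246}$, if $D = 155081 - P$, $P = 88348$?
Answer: $\frac{557791}{102337} \approx 5.4505$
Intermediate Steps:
$D = 66733$ ($D = 155081 - 88348 = 66733$)
$\frac{D + 491058}{-180909 + 283246} = \frac{66733 + 491058}{-180909 + 283246} = \frac{557791}{102337}$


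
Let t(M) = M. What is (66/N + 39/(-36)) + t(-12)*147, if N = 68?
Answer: -359879/204 ≈ -1764.1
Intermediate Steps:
(66/N + 39/(-36)) + t(-12)*147 = (66/68 + 39/(-36)) - 12*147 = (66*(1/68) + 39*(-1/36)) - 1764 = (33/34 - 13/12) - 1764 = -23/204 - 1764 = -359879/204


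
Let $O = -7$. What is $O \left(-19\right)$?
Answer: $133$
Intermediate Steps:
$O \left(-19\right) = \left(-7\right) \left(-19\right) = 133$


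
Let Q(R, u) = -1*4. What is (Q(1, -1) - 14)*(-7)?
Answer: 126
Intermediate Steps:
Q(R, u) = -4
(Q(1, -1) - 14)*(-7) = (-4 - 14)*(-7) = -18*(-7) = 126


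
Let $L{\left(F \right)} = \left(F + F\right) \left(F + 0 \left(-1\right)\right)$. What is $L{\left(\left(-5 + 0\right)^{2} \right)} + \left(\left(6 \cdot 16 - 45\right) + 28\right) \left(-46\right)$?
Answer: $-2384$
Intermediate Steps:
$L{\left(F \right)} = 2 F^{2}$ ($L{\left(F \right)} = 2 F \left(F + 0\right) = 2 F F = 2 F^{2}$)
$L{\left(\left(-5 + 0\right)^{2} \right)} + \left(\left(6 \cdot 16 - 45\right) + 28\right) \left(-46\right) = 2 \left(\left(-5 + 0\right)^{2}\right)^{2} + \left(\left(6 \cdot 16 - 45\right) + 28\right) \left(-46\right) = 2 \left(\left(-5\right)^{2}\right)^{2} + \left(\left(96 - 45\right) + 28\right) \left(-46\right) = 2 \cdot 25^{2} + \left(51 + 28\right) \left(-46\right) = 2 \cdot 625 + 79 \left(-46\right) = 1250 - 3634 = -2384$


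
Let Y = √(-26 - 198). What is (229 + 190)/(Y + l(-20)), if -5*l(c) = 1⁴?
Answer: -2095/5601 - 41900*I*√14/5601 ≈ -0.37404 - 27.991*I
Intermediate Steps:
Y = 4*I*√14 (Y = √(-224) = 4*I*√14 ≈ 14.967*I)
l(c) = -⅕ (l(c) = -⅕*1⁴ = -⅕*1 = -⅕)
(229 + 190)/(Y + l(-20)) = (229 + 190)/(4*I*√14 - ⅕) = 419/(-⅕ + 4*I*√14)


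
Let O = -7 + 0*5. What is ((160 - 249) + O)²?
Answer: 9216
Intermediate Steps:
O = -7 (O = -7 + 0 = -7)
((160 - 249) + O)² = ((160 - 249) - 7)² = (-89 - 7)² = (-96)² = 9216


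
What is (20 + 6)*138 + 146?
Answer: 3734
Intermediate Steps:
(20 + 6)*138 + 146 = 26*138 + 146 = 3588 + 146 = 3734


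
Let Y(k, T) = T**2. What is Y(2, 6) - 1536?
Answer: -1500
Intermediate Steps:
Y(2, 6) - 1536 = 6**2 - 1536 = 36 - 1536 = -1500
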